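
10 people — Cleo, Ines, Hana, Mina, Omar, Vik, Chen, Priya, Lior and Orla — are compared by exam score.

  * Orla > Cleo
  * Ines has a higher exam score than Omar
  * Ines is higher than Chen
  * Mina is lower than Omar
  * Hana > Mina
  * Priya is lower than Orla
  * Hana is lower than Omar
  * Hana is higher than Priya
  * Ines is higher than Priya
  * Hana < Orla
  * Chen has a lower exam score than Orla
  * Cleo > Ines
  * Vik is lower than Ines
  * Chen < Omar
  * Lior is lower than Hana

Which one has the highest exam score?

Orla

Chen is not greatest since Chen < Ines; Priya is not greatest since Priya < Orla; Lior is not greatest since Lior < Hana; Mina is not greatest since Mina < Hana; Hana is not greatest since Hana < Orla; Omar is not greatest since Omar < Ines; Vik is not greatest since Vik < Ines; Ines is not greatest since Ines < Cleo; Cleo is not greatest since Cleo < Orla.
Only Orla has nothing above it, so Orla is the highest exam score.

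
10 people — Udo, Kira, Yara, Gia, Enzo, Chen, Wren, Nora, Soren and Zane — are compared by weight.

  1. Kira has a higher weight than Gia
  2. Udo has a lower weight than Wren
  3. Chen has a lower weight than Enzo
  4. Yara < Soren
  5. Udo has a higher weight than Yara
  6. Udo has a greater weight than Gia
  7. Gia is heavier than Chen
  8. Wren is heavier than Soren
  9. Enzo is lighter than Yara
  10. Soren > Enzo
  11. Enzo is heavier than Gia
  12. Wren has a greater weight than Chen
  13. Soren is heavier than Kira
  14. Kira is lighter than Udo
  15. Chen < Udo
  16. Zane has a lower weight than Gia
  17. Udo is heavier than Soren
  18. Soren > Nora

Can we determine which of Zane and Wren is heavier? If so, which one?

Wren

Zane < Gia and Gia < Enzo give Zane < Enzo.
With Enzo < Yara: Zane < Gia < Enzo < Yara.
With Yara < Soren: Zane < Gia < Enzo < Yara < Soren.
With Soren < Udo: Zane < Gia < Enzo < Yara < Soren < Udo.
With Udo < Wren: Zane < Gia < Enzo < Yara < Soren < Udo < Wren.
So Wren is heavier.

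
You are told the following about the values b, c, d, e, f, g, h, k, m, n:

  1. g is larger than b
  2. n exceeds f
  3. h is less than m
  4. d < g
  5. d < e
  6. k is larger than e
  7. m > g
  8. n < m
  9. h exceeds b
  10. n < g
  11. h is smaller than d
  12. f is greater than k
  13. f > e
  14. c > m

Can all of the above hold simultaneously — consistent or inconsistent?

The single ordering b < h < d < e < k < f < n < g < m < c satisfies every listed relation, so no contradiction arises.

consistent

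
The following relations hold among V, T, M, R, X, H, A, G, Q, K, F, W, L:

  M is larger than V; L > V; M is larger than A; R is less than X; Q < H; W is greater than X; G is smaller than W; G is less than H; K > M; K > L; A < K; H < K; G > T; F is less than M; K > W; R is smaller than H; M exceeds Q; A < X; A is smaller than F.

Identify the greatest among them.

K

T is not greatest since T < G; R is not greatest since R < X; A is not greatest since A < X; F is not greatest since F < M; G is not greatest since G < W; Q is not greatest since Q < M; V is not greatest since V < M; M is not greatest since M < K; X is not greatest since X < W; L is not greatest since L < K; H is not greatest since H < K; W is not greatest since W < K.
Only K has nothing above it, so K is the greatest.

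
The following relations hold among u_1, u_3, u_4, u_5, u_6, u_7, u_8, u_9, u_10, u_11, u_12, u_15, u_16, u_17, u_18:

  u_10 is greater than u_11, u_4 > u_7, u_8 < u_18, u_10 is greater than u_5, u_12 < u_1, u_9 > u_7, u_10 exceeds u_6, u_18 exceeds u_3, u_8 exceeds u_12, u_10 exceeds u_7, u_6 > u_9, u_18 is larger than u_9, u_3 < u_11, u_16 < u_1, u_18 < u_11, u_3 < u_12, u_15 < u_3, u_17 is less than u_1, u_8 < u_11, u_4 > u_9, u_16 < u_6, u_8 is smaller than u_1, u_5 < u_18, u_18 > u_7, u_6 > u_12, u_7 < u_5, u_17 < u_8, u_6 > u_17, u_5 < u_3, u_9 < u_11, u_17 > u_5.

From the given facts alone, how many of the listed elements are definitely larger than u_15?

8

Directly above u_15: u_3.
One step further: u_12, u_18, u_11 (4 so far).
One step further: u_8, u_6, u_1, u_10 (8 so far).
Nothing else is reachable above u_15; 8 in all.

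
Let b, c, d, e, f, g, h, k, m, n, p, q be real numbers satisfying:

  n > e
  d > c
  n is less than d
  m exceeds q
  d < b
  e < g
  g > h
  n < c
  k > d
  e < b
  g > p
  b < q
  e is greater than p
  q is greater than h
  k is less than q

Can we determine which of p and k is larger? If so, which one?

Following the relations from p: p < e < n < c < d < k.
So k is larger.

k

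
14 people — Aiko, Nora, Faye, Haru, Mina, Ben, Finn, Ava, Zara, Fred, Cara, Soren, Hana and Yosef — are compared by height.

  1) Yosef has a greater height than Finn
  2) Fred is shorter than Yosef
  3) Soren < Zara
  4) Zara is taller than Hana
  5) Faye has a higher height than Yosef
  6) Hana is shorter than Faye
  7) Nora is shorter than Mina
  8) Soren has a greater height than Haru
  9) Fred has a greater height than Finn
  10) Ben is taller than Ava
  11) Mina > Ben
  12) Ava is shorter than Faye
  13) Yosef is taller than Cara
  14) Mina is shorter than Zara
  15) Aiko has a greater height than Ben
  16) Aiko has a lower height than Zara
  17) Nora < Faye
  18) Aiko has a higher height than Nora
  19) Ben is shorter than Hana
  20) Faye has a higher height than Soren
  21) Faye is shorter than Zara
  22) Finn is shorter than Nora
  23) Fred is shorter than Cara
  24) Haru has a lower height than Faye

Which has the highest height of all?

Chaining downward from Zara: directly below it, Soren, Hana, Aiko, Mina, Faye; then Haru, Ava, Ben, Nora, Yosef; then Finn, Fred, Cara.
That covers every other element, and nothing is given above Zara, so Zara is the highest height.

Zara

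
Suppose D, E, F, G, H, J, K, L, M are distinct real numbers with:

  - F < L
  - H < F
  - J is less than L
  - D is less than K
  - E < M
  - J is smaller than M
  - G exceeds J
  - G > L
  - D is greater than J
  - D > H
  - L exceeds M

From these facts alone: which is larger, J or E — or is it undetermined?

undetermined

Following every chain through E: above E we get M, L, G.
J is not reached, and no chain runs the other way from J to E.
So the given relations leave the order of E and J undetermined.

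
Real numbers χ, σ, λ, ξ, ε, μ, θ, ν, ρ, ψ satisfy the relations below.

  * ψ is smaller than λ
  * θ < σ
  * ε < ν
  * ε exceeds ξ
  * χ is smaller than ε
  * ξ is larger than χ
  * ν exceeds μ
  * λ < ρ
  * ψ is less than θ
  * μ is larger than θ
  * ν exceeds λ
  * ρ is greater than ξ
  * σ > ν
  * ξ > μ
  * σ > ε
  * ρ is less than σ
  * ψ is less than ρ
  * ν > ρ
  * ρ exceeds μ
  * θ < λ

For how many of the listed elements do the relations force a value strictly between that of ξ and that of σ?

The relations place ξ below σ. An element lies strictly between them when it is forced above ξ and also forced below σ.
Above ξ: {ε, ρ, ν}. Below σ: {χ, ψ, θ, λ, μ, ε, ρ, ν}.
Intersection: {ε, ρ, ν} — 3.

3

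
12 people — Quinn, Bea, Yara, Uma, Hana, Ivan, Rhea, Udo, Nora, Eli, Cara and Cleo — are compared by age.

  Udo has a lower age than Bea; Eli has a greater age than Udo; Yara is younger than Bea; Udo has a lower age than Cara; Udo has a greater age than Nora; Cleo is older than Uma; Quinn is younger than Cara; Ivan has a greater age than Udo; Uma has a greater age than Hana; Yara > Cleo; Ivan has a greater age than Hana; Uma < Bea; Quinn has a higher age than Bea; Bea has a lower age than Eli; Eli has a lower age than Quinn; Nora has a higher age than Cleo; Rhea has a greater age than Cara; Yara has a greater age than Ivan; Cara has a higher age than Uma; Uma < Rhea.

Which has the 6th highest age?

Piecing the relations together gives one ordering: Hana < Uma < Cleo < Nora < Udo < Ivan < Yara < Bea < Eli < Quinn < Cara < Rhea.
Counting 6 from the largest end gives Yara.

Yara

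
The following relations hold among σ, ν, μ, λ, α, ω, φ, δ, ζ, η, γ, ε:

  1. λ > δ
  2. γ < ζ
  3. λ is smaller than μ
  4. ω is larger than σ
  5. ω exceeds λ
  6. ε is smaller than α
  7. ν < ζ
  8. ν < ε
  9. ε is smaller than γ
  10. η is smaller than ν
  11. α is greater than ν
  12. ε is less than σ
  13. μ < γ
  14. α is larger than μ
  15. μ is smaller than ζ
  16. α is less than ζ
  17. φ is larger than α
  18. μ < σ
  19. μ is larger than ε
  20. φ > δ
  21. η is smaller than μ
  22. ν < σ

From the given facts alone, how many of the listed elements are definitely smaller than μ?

From μ the given relations immediately reach η, λ, ε.
From those, δ, ν — 5 in total.
No other element is forced below μ by the given relations, so the count is 5.

5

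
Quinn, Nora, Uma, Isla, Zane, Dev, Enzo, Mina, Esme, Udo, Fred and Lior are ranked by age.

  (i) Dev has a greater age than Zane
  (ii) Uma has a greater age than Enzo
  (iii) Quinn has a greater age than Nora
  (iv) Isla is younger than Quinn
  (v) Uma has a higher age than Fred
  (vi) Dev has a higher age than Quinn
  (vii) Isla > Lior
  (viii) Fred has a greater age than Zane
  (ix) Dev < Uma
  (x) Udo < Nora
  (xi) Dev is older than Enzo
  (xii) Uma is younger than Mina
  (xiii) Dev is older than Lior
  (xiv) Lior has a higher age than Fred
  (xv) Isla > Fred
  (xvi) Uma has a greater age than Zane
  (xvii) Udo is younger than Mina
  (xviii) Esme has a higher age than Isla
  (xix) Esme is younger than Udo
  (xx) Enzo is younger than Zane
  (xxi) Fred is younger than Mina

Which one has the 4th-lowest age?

Chaining the given pairs: Enzo < Zane < Fred < Lior < Isla < Esme < Udo < Nora < Quinn < Dev < Uma < Mina.
The 4th smallest is Lior.

Lior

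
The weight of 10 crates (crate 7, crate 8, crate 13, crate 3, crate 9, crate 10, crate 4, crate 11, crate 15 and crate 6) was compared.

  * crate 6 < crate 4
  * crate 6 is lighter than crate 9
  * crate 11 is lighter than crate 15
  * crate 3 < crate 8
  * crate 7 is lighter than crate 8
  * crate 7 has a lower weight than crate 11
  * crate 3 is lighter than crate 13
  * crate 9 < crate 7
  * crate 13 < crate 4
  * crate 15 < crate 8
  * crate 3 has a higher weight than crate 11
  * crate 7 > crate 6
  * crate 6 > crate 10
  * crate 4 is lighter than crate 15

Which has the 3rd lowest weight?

The consecutive relations fix a unique order: crate 10 < crate 6 < crate 9 < crate 7 < crate 11 < crate 3 < crate 13 < crate 4 < crate 15 < crate 8.
Counting 3 from the smallest end gives crate 9.

crate 9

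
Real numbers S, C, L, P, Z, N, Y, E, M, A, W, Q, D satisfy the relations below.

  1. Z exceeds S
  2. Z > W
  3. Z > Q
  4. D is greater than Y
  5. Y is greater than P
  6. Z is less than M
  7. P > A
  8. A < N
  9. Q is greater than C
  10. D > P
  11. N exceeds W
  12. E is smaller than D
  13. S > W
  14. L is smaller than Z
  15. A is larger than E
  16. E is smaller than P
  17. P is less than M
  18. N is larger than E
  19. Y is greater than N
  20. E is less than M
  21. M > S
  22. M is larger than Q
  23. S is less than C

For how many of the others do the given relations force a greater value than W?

8

From W the given relations immediately reach N, S, Z.
From those, C, Y, M — 6 in total.
From those, Q, D — 8 in total.
No other element is forced above W by the given relations, so the count is 8.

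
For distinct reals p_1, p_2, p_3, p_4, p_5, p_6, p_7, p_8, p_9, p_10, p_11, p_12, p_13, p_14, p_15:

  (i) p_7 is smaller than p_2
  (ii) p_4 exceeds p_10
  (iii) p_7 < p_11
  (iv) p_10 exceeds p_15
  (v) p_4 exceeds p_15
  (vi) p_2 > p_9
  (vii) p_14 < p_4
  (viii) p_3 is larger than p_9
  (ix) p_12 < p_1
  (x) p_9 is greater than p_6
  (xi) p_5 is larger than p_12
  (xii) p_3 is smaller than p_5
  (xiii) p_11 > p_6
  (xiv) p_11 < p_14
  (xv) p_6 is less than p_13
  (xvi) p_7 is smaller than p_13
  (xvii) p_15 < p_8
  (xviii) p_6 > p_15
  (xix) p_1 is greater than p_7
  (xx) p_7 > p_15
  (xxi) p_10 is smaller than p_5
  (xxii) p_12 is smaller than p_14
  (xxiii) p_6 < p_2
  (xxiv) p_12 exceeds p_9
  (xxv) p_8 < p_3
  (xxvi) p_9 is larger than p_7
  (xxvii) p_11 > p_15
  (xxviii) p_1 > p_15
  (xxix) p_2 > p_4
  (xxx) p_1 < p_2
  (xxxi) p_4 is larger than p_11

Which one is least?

p_7 is not least since p_15 < p_7; p_6 is not least since p_15 < p_6; p_9 is not least since p_7 < p_9; p_10 is not least since p_15 < p_10; p_12 is not least since p_9 < p_12; p_13 is not least since p_7 < p_13; p_1 is not least since p_12 < p_1; p_8 is not least since p_15 < p_8; p_3 is not least since p_8 < p_3; p_11 is not least since p_15 < p_11; p_14 is not least since p_11 < p_14; p_5 is not least since p_10 < p_5; p_4 is not least since p_14 < p_4; p_2 is not least since p_6 < p_2.
Only p_15 has nothing below it, so p_15 is the least.

p_15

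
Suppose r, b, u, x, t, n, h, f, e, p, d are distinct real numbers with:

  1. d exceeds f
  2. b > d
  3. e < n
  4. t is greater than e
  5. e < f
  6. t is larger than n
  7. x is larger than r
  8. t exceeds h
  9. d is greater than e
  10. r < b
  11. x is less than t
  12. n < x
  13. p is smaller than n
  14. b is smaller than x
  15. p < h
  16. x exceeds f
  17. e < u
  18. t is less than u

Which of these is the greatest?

u

e is not greatest since e < d; r is not greatest since r < x; p is not greatest since p < h; f is not greatest since f < x; d is not greatest since d < b; n is not greatest since n < x; b is not greatest since b < x; h is not greatest since h < t; x is not greatest since x < t; t is not greatest since t < u.
Only u has nothing above it, so u is the greatest.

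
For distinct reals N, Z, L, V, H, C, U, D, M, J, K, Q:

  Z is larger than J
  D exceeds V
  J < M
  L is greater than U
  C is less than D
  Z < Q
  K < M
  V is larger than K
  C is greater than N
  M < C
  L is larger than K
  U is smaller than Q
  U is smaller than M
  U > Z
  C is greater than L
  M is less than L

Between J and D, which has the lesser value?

Following the relations from J: J < Z < U < M < L < C < D.
So J < D; J is the smaller of the two.

J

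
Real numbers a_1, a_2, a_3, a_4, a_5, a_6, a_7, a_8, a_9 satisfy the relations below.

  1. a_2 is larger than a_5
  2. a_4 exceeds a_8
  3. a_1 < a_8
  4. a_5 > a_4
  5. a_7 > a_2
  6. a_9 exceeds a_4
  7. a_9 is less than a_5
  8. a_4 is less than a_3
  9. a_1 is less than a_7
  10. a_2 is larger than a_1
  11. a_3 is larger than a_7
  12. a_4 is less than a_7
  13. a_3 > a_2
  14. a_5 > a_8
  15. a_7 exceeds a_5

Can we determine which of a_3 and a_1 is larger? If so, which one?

a_3

a_1 < a_8 and a_8 < a_4 give a_1 < a_4.
With a_4 < a_9: a_1 < a_8 < a_4 < a_9.
Then a_9 < a_5 extends the chain to a_5.
With a_5 < a_2: a_1 < a_8 < a_4 < a_9 < a_5 < a_2.
Then a_2 < a_7 extends the chain to a_7.
With a_7 < a_3: a_1 < a_8 < a_4 < a_9 < a_5 < a_2 < a_7 < a_3.
So a_3 is larger.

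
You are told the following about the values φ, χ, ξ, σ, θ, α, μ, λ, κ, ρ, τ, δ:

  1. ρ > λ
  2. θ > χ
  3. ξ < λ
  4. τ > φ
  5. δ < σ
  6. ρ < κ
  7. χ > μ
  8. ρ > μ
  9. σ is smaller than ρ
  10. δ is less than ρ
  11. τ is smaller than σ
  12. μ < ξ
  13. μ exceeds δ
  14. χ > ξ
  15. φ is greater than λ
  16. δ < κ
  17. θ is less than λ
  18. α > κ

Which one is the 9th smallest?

The consecutive relations fix a unique order: δ < μ < ξ < χ < θ < λ < φ < τ < σ < ρ < κ < α.
Counting 9 from the smallest end gives σ.

σ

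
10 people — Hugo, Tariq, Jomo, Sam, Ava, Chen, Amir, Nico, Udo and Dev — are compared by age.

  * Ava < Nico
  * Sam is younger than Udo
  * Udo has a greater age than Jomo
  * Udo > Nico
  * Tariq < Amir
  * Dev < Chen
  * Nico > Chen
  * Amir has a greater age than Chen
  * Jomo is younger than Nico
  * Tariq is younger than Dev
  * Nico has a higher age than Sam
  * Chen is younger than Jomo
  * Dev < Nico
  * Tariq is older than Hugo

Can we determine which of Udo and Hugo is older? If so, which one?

Udo

Link the given pairs in sequence: Hugo < Tariq; Tariq < Dev; Dev < Chen; Chen < Jomo; Jomo < Udo.
Together: Hugo < Tariq < Dev < Chen < Jomo < Udo.
So Udo is older.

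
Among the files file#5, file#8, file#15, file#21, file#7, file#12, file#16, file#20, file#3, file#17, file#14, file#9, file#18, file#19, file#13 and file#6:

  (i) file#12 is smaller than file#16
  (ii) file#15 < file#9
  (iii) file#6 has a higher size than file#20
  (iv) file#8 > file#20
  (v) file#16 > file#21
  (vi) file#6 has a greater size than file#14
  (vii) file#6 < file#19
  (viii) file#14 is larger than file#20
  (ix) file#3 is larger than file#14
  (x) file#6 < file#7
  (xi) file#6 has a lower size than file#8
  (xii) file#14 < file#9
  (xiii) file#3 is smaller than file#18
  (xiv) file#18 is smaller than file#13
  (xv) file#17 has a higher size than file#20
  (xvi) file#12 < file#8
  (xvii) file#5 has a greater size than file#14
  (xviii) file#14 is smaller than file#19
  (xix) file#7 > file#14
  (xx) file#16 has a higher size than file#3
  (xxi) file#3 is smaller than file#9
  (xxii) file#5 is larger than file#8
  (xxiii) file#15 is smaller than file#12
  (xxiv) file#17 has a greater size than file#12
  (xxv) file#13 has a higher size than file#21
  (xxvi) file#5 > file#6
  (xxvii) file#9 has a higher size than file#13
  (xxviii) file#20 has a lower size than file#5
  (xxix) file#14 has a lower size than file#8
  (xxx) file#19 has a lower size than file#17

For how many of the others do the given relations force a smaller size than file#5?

From file#5 the given relations immediately reach file#20, file#14, file#6, file#8.
From those, file#12 — 5 in total.
From those, file#15 — 6 in total.
No other element is forced below file#5 by the given relations, so the count is 6.

6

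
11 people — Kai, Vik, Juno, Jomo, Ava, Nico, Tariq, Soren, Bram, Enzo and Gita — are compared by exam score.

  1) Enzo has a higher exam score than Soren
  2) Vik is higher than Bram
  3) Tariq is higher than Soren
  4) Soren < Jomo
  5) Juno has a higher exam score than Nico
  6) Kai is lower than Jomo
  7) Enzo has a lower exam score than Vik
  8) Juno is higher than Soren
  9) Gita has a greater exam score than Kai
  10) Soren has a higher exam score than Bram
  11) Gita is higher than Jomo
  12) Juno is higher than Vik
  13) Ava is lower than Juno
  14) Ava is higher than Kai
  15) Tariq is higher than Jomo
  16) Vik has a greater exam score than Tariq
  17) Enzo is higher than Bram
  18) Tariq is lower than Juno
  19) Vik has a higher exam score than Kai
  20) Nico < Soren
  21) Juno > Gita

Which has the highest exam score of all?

Juno

Kai is not greatest since Kai < Jomo; Bram is not greatest since Bram < Soren; Nico is not greatest since Nico < Juno; Soren is not greatest since Soren < Enzo; Enzo is not greatest since Enzo < Vik; Jomo is not greatest since Jomo < Gita; Tariq is not greatest since Tariq < Juno; Gita is not greatest since Gita < Juno; Ava is not greatest since Ava < Juno; Vik is not greatest since Vik < Juno.
Only Juno has nothing above it, so Juno is the highest exam score.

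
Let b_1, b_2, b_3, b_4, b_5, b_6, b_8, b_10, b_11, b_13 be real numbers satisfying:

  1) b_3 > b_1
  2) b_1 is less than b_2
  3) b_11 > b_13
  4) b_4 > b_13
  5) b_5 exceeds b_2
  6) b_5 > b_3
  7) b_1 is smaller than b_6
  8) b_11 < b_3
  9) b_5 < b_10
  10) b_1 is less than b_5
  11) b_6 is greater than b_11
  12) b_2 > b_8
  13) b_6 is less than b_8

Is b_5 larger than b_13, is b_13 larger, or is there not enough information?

b_13 < b_11 < b_6 < b_8 < b_2 < b_5, by transitivity through b_11, b_6, b_8, b_2.
So b_5 is larger.

b_5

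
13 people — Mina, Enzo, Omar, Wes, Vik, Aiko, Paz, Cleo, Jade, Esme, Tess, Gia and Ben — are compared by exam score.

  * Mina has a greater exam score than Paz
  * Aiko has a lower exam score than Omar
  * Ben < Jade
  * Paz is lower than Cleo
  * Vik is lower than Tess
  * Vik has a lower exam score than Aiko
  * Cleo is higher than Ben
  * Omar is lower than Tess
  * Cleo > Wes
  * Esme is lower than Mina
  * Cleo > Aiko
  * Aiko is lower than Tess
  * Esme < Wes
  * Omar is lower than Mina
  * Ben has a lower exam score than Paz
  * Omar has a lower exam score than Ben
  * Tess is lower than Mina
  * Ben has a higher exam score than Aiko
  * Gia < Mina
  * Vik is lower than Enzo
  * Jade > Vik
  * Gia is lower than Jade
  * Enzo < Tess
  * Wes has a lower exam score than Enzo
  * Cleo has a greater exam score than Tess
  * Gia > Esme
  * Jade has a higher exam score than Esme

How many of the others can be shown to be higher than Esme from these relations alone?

7

From Esme the given relations immediately reach Wes, Gia, Mina, Jade.
From those, Enzo, Cleo — 6 in total.
From those, Tess — 7 in total.
Nothing else is reachable above Esme; 7 in all.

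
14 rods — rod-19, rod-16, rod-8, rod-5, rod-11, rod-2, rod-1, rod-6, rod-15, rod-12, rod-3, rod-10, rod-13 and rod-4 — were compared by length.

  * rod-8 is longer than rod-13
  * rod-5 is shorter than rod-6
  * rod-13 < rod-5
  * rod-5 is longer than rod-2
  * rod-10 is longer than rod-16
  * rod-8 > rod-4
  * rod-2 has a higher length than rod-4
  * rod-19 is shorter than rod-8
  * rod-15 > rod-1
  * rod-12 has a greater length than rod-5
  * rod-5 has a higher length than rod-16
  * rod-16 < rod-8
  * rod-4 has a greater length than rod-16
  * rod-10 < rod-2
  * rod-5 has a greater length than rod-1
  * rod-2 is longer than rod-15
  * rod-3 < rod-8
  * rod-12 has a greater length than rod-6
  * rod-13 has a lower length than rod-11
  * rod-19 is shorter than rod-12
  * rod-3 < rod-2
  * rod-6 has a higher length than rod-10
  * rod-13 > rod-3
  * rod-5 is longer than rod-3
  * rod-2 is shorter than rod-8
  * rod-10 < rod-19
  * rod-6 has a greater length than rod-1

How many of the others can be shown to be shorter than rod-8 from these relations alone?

9

The elements the relations force below rod-8 are rod-1, rod-15, rod-16, rod-3, rod-10, rod-13, rod-4, rod-2, rod-19 — no chain reaches any other.
That is 9.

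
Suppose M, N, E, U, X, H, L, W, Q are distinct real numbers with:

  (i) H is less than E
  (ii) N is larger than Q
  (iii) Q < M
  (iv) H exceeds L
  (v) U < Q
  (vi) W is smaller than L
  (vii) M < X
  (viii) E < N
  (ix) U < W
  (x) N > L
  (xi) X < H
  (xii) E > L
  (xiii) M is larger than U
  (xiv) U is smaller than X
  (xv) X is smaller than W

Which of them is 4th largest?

Chaining the given pairs: U < Q < M < X < W < L < H < E < N.
The 4th largest is L.

L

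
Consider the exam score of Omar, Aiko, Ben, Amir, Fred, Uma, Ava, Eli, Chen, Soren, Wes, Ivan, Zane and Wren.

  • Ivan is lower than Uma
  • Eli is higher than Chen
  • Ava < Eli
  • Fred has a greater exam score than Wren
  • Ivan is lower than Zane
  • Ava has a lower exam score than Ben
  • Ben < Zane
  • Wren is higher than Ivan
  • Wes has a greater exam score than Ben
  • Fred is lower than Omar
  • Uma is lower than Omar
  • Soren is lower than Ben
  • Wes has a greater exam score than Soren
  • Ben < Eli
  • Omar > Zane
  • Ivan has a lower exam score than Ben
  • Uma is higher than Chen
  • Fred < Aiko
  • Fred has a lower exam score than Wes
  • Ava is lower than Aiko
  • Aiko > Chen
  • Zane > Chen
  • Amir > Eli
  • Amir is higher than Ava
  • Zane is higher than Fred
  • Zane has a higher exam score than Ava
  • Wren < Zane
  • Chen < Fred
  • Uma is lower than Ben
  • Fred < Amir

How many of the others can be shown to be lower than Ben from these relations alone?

5

The elements the relations force below Ben are Soren, Chen, Ivan, Ava, Uma — no chain reaches any other.
That is 5.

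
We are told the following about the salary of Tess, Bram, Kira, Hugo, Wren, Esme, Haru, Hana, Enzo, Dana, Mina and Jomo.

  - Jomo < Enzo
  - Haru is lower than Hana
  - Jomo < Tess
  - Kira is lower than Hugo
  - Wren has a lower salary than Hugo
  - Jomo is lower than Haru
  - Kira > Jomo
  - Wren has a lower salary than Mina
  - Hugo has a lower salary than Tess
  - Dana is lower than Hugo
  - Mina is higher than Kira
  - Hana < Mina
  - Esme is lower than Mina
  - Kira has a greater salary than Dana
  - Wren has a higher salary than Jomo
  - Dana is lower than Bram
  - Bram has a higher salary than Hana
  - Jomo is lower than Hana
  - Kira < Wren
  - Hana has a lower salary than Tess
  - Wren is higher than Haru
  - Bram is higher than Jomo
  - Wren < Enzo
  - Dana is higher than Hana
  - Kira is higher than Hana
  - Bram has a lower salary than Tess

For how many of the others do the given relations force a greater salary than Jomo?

From Jomo the given relations immediately reach Haru, Hana, Bram, Kira, Wren, Tess, Enzo.
From those, Dana, Mina, Hugo — 10 in total.
Nothing else is reachable above Jomo; 10 in all.

10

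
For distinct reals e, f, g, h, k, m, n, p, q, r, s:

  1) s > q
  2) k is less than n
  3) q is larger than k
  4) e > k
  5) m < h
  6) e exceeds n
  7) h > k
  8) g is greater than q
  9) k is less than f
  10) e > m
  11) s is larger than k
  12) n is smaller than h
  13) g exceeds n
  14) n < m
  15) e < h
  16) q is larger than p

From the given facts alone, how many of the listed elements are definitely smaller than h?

Directly below h: k, n, m, e.
Nothing else is reachable below h; 4 in all.

4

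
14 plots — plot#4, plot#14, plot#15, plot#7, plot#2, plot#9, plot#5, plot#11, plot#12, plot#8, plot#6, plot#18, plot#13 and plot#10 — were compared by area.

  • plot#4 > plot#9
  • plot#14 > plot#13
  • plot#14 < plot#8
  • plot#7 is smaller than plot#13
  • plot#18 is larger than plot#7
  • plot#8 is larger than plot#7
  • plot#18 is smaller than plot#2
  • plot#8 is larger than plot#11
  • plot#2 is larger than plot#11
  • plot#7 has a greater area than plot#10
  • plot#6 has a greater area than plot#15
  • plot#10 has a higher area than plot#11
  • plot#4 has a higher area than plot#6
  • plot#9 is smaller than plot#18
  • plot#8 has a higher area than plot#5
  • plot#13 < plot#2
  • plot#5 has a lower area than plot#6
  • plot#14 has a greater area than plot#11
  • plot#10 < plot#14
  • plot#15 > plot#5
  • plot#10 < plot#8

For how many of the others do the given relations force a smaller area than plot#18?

The elements the relations force below plot#18 are plot#11, plot#9, plot#10, plot#7 — no chain reaches any other.
That is 4.

4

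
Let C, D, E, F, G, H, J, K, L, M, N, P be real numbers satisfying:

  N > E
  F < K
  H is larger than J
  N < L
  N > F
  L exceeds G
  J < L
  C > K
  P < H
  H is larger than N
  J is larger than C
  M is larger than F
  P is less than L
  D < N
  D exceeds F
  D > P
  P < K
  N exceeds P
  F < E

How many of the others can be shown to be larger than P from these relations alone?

7

Directly above P: K, D, N, H, L.
One step further: C (6 so far).
One step further: J (7 so far).
No other element is forced above P by the given relations, so the count is 7.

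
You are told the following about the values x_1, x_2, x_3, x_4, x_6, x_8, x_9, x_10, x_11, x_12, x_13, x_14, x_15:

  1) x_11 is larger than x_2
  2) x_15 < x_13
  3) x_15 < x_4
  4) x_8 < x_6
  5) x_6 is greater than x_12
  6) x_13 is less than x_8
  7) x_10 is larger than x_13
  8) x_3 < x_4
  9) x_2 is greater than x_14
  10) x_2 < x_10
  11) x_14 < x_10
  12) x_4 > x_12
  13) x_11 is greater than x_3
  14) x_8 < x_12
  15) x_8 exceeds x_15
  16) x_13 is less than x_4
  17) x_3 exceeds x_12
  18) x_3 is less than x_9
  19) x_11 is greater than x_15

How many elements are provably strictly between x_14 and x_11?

Chaining upward from x_14 reaches: x_2, x_10.
Chaining downward from x_11 reaches: x_15, x_13, x_8, x_2, x_12, x_3.
Strictly between x_14 and x_11 are those in both lists: x_2 — 1 element.

1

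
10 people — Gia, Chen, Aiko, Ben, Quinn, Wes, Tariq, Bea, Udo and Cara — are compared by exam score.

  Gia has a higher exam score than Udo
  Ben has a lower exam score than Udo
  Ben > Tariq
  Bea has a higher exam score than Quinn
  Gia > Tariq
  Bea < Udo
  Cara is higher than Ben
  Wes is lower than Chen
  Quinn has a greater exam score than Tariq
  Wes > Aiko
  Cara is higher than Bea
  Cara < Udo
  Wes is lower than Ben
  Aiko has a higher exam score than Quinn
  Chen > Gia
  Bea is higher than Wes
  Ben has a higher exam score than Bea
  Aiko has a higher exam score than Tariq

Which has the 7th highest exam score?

Wes

Piecing the relations together gives one ordering: Tariq < Quinn < Aiko < Wes < Bea < Ben < Cara < Udo < Gia < Chen.
The 7th largest is Wes.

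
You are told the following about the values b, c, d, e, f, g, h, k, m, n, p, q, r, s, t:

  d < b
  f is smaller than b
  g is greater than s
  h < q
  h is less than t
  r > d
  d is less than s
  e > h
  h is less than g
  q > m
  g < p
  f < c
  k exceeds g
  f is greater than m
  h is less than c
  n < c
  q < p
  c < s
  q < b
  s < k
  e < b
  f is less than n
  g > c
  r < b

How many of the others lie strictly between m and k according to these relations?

The relations place m below k. An element lies strictly between them when it is forced above m and also forced below k.
Above m: {f, n, c, s, g, q, p, b}. Below k: {d, h, f, n, c, s, g}.
Intersection: {f, n, c, s, g} — 5.

5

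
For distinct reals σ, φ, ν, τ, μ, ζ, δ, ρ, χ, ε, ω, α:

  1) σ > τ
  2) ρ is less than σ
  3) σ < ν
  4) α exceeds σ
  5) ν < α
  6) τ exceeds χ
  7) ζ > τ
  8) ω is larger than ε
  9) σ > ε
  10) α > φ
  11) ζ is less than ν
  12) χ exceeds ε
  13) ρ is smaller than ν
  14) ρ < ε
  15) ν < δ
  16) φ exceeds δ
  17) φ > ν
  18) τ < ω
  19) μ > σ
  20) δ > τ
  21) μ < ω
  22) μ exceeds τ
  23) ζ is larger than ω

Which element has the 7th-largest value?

Chaining the given pairs: ρ < ε < χ < τ < σ < μ < ω < ζ < ν < δ < φ < α.
Counting 7 from the largest end gives μ.

μ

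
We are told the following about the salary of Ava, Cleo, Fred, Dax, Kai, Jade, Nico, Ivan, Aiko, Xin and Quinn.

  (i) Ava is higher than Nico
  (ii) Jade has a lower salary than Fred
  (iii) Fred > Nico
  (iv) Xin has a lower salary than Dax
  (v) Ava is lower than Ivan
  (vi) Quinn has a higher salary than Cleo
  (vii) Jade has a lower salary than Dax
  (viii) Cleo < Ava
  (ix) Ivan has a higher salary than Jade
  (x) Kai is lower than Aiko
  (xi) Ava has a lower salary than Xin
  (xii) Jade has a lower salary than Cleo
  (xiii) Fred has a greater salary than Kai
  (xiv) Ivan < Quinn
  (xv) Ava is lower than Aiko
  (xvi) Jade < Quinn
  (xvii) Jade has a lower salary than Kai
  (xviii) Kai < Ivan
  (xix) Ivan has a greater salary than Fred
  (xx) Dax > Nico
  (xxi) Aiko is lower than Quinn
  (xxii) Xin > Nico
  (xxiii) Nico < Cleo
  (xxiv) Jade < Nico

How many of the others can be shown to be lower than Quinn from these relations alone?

8

From Quinn the given relations immediately reach Jade, Cleo, Aiko, Ivan.
From those, Nico, Ava, Kai, Fred — 8 in total.
No other element is forced below Quinn by the given relations, so the count is 8.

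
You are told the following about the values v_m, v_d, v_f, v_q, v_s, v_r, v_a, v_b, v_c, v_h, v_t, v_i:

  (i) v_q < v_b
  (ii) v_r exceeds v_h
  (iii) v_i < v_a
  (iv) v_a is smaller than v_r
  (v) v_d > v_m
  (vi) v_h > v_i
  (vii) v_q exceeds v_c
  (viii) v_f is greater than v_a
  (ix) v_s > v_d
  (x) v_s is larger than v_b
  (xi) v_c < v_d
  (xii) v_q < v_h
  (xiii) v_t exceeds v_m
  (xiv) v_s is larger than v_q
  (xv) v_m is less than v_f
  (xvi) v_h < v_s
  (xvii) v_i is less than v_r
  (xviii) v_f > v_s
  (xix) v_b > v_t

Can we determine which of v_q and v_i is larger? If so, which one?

Following every chain through v_q: above v_q we get v_b, v_h, v_s, v_r, v_f; below v_q we get v_c.
v_i is not reached, and no chain runs the other way from v_i to v_q.
So the given relations leave the order of v_q and v_i undetermined.

undetermined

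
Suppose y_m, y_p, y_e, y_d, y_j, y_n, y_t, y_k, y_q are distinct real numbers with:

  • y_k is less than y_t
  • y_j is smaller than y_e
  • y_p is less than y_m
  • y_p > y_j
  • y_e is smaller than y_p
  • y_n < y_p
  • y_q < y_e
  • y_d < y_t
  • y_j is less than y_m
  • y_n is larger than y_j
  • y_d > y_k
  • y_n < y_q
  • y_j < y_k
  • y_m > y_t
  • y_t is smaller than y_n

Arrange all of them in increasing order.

y_j < y_k < y_d < y_t < y_n < y_q < y_e < y_p < y_m

The consecutive links are each given: y_j < y_k; y_k < y_d; y_d < y_t; y_t < y_n; y_n < y_q; y_q < y_e; y_e < y_p; y_p < y_m.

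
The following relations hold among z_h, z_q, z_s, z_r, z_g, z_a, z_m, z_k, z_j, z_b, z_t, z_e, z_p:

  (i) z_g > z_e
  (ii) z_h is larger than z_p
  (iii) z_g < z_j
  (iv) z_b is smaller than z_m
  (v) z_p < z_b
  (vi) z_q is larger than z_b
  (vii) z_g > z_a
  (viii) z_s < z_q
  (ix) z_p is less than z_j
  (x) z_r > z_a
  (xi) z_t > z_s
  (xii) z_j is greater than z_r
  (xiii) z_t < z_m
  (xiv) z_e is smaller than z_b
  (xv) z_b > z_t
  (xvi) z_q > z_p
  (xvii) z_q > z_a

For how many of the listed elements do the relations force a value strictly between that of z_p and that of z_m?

The relations place z_p below z_m. An element lies strictly between them when it is forced above z_p and also forced below z_m.
Above z_p: {z_h, z_b, z_q, z_j}. Below z_m: {z_s, z_e, z_t, z_b}.
Intersection: {z_b} — 1.

1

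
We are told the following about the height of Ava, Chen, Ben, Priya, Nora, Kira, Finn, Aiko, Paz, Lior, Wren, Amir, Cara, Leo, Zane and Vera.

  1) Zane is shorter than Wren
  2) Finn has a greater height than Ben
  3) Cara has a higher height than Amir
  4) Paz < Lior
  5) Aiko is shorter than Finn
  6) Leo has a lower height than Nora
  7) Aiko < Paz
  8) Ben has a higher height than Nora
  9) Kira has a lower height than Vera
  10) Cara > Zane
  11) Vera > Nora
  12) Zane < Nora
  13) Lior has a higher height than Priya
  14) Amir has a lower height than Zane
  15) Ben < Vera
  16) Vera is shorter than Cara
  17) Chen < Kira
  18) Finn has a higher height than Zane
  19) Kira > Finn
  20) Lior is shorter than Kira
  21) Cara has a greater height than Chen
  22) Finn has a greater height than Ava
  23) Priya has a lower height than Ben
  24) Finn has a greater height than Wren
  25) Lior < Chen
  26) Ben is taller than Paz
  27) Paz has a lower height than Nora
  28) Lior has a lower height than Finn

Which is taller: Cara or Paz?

Paz < Nora and Nora < Ben give Paz < Ben.
Then Ben < Finn extends the chain to Finn.
With Finn < Kira: Paz < Nora < Ben < Finn < Kira.
Then Kira < Vera extends the chain to Vera.
Then Vera < Cara extends the chain to Cara.
So Paz < Cara; Cara is the taller of the two.

Cara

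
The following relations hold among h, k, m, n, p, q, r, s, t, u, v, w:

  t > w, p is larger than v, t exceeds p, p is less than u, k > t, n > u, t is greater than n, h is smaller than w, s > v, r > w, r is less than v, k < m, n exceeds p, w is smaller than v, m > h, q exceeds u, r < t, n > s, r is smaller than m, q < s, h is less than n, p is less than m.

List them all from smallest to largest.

Nothing is placed below h, so it is least; from there h < w; w < r; r < v; v < p; p < u; u < q; q < s; s < n; n < t; t < k; k < m, each given directly.

h < w < r < v < p < u < q < s < n < t < k < m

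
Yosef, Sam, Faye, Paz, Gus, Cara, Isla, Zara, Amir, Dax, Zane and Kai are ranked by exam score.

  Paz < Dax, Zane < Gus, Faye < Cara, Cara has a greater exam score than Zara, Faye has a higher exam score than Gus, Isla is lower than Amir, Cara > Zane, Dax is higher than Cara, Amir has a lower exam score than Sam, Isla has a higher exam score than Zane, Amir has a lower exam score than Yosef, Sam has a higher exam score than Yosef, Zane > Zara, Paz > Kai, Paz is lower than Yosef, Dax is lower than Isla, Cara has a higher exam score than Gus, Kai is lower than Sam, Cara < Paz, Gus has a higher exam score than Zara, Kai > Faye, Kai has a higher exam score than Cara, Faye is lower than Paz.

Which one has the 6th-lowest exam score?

Kai

The consecutive relations fix a unique order: Zara < Zane < Gus < Faye < Cara < Kai < Paz < Dax < Isla < Amir < Yosef < Sam.
The 6th smallest is Kai.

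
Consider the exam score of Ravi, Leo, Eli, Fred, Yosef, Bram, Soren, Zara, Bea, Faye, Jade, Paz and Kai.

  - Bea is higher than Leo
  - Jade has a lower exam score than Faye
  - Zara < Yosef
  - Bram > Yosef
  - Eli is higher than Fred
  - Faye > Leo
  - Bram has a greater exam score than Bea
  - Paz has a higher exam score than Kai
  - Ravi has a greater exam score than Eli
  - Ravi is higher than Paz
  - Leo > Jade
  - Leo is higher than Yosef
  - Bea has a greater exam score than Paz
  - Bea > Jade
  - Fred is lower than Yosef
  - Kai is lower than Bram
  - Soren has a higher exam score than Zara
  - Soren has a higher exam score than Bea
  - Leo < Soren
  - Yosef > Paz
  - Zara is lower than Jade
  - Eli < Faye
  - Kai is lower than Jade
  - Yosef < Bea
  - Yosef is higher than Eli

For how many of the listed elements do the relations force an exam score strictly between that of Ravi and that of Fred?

The relations place Fred below Ravi. An element lies strictly between them when it is forced above Fred and also forced below Ravi.
Above Fred: {Eli, Yosef, Leo, Bea, Faye, Bram, Soren}. Below Ravi: {Kai, Eli, Paz}.
Intersection: {Eli} — 1.

1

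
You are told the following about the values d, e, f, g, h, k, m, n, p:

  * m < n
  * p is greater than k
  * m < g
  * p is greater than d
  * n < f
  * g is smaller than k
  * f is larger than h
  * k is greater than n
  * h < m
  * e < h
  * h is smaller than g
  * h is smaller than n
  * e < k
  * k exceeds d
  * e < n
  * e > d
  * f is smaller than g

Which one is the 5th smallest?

n

Chaining the given pairs: d < e < h < m < n < f < g < k < p.
Counting 5 from the smallest end gives n.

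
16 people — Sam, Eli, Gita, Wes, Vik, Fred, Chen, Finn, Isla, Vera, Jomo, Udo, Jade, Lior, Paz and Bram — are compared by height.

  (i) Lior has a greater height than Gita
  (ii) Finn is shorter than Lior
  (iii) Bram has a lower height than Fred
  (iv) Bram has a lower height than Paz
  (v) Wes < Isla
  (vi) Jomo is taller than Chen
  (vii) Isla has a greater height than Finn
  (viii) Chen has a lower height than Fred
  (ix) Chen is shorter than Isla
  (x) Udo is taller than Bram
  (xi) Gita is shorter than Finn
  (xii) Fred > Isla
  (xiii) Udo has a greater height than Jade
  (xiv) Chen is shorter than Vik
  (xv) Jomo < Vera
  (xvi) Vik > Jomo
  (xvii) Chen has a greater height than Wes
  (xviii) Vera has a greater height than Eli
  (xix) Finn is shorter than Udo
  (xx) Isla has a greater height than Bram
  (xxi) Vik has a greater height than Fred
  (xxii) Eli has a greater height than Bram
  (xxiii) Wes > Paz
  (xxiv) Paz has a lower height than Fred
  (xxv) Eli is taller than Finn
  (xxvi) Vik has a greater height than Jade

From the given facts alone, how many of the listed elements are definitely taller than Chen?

Directly above Chen: Isla, Jomo, Fred, Vik.
One step further: Vera (5 so far).
No other element is forced above Chen by the given relations, so the count is 5.

5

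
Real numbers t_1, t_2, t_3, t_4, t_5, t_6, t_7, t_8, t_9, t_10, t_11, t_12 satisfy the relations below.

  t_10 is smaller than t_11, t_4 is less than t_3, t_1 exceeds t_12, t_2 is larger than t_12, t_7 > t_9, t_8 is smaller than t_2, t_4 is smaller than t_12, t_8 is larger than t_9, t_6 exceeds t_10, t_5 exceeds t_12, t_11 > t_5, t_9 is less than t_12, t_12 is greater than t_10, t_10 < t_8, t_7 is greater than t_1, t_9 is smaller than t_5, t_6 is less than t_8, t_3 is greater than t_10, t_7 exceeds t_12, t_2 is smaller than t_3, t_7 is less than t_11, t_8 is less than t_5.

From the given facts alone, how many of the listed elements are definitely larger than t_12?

6

The elements the relations force above t_12 are t_2, t_3, t_1, t_7, t_5, t_11 — no chain reaches any other.
That is 6.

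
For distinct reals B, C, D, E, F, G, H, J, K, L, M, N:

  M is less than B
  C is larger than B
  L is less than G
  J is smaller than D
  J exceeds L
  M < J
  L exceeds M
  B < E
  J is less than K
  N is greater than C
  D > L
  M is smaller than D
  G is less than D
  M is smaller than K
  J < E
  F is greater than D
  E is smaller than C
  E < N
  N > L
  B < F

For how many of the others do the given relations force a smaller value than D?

4

From D the given relations immediately reach M, L, G, J.
No other element is forced below D by the given relations, so the count is 4.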